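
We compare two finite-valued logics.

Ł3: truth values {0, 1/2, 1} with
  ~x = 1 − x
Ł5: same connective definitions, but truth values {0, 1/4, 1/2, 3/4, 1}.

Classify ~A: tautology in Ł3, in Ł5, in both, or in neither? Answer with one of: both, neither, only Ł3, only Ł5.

neither

In Ł3: at A = 1/2 the value is 1/2 — not a tautology.
In Ł5: at A = 1/4 the value is 3/4 — not a tautology.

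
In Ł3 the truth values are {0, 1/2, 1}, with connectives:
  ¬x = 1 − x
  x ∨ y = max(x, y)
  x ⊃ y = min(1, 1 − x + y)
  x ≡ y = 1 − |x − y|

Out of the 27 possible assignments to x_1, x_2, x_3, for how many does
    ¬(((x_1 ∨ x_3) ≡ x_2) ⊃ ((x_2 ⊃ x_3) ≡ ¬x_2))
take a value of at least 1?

3

value 1: 3 assignments (counts)
value 1/2: 3 assignments
value 0: 21 assignments
So 3 of the 27 assignments meet the threshold.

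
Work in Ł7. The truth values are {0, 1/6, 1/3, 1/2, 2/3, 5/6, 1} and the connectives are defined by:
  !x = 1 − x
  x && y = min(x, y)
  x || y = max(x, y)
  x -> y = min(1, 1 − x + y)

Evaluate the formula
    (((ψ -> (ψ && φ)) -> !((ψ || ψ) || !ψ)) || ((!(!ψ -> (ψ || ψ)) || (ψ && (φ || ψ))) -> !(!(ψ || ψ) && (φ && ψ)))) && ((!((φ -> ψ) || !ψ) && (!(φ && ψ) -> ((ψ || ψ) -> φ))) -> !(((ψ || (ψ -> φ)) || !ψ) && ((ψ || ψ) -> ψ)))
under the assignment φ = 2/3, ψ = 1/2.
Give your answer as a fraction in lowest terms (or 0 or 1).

ψ && φ = 1/2 && 2/3 = 1/2
ψ -> (ψ && φ) = 1/2 -> 1/2 = 1
ψ || ψ = 1/2 || 1/2 = 1/2
!ψ = !1/2 = 1/2
(ψ || ψ) || !ψ = 1/2 || 1/2 = 1/2
!((ψ || ψ) || !ψ) = !1/2 = 1/2
(ψ -> (ψ && φ)) -> !((ψ || ψ) || !ψ) = 1 -> 1/2 = 1/2
!ψ = !1/2 = 1/2
ψ || ψ = 1/2 || 1/2 = 1/2
!ψ -> (ψ || ψ) = 1/2 -> 1/2 = 1
!(!ψ -> (ψ || ψ)) = !1 = 0
φ || ψ = 2/3 || 1/2 = 2/3
ψ && (φ || ψ) = 1/2 && 2/3 = 1/2
!(!ψ -> (ψ || ψ)) || (ψ && (φ || ψ)) = 0 || 1/2 = 1/2
ψ || ψ = 1/2 || 1/2 = 1/2
!(ψ || ψ) = !1/2 = 1/2
φ && ψ = 2/3 && 1/2 = 1/2
!(ψ || ψ) && (φ && ψ) = 1/2 && 1/2 = 1/2
!(!(ψ || ψ) && (φ && ψ)) = !1/2 = 1/2
(!(!ψ -> (ψ || ψ)) || (ψ && (φ || ψ))) -> !(!(ψ || ψ) && (φ && ψ)) = 1/2 -> 1/2 = 1
((ψ -> (ψ && φ)) -> !((ψ || ψ) || !ψ)) || ((!(!ψ -> (ψ || ψ)) || (ψ && (φ || ψ))) -> !(!(ψ || ψ) && (φ && ψ))) = 1/2 || 1 = 1
φ -> ψ = 2/3 -> 1/2 = 5/6
!ψ = !1/2 = 1/2
(φ -> ψ) || !ψ = 5/6 || 1/2 = 5/6
!((φ -> ψ) || !ψ) = !5/6 = 1/6
φ && ψ = 2/3 && 1/2 = 1/2
!(φ && ψ) = !1/2 = 1/2
ψ || ψ = 1/2 || 1/2 = 1/2
(ψ || ψ) -> φ = 1/2 -> 2/3 = 1
!(φ && ψ) -> ((ψ || ψ) -> φ) = 1/2 -> 1 = 1
!((φ -> ψ) || !ψ) && (!(φ && ψ) -> ((ψ || ψ) -> φ)) = 1/6 && 1 = 1/6
ψ -> φ = 1/2 -> 2/3 = 1
ψ || (ψ -> φ) = 1/2 || 1 = 1
!ψ = !1/2 = 1/2
(ψ || (ψ -> φ)) || !ψ = 1 || 1/2 = 1
ψ || ψ = 1/2 || 1/2 = 1/2
(ψ || ψ) -> ψ = 1/2 -> 1/2 = 1
((ψ || (ψ -> φ)) || !ψ) && ((ψ || ψ) -> ψ) = 1 && 1 = 1
!(((ψ || (ψ -> φ)) || !ψ) && ((ψ || ψ) -> ψ)) = !1 = 0
(!((φ -> ψ) || !ψ) && (!(φ && ψ) -> ((ψ || ψ) -> φ))) -> !(((ψ || (ψ -> φ)) || !ψ) && ((ψ || ψ) -> ψ)) = 1/6 -> 0 = 5/6
(((ψ -> (ψ && φ)) -> !((ψ || ψ) || !ψ)) || ((!(!ψ -> (ψ || ψ)) || (ψ && (φ || ψ))) -> !(!(ψ || ψ) && (φ && ψ)))) && ((!((φ -> ψ) || !ψ) && (!(φ && ψ) -> ((ψ || ψ) -> φ))) -> !(((ψ || (ψ -> φ)) || !ψ) && ((ψ || ψ) -> ψ))) = 1 && 5/6 = 5/6

5/6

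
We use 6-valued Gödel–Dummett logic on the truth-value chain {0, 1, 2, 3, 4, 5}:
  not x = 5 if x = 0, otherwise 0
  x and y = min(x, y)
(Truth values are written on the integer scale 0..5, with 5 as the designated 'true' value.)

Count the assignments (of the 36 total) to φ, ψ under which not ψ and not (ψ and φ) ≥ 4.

6

value 5: 6 assignments (counts)
value 0: 30 assignments
So 6 of the 36 assignments meet the threshold.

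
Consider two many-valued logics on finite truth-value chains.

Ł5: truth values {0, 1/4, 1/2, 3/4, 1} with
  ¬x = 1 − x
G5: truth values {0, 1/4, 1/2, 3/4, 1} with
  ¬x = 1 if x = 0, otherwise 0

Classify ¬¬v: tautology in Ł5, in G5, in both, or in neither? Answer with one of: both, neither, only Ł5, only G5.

neither

In Ł5: at v = 0 the value is 0 — not a tautology.
In G5: at v = 0 the value is 0 — not a tautology.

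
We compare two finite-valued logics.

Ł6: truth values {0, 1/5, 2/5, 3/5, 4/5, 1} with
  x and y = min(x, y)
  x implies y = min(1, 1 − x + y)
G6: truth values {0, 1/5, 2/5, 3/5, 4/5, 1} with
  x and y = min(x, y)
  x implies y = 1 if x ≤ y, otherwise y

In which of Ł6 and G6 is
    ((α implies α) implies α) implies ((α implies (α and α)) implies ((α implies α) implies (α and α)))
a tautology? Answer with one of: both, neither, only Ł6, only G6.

In Ł6: every assignment gives 1 — tautology.
In G6: every assignment gives 1 — tautology.

both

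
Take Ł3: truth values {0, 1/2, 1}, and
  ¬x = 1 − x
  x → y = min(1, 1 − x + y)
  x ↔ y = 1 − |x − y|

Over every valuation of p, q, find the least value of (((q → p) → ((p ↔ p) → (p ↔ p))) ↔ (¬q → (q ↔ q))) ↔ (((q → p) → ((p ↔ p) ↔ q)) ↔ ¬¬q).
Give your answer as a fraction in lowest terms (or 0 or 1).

Take p = 0, q = 1/2:
q → p = 1/2 → 0 = 1/2
p ↔ p = 0 ↔ 0 = 1
p ↔ p = 0 ↔ 0 = 1
(p ↔ p) → (p ↔ p) = 1 → 1 = 1
(q → p) → ((p ↔ p) → (p ↔ p)) = 1/2 → 1 = 1
¬q = ¬1/2 = 1/2
q ↔ q = 1/2 ↔ 1/2 = 1
¬q → (q ↔ q) = 1/2 → 1 = 1
((q → p) → ((p ↔ p) → (p ↔ p))) ↔ (¬q → (q ↔ q)) = 1 ↔ 1 = 1
q → p = 1/2 → 0 = 1/2
p ↔ p = 0 ↔ 0 = 1
(p ↔ p) ↔ q = 1 ↔ 1/2 = 1/2
(q → p) → ((p ↔ p) ↔ q) = 1/2 → 1/2 = 1
¬q = ¬1/2 = 1/2
¬¬q = ¬1/2 = 1/2
((q → p) → ((p ↔ p) ↔ q)) ↔ ¬¬q = 1 ↔ 1/2 = 1/2
(((q → p) → ((p ↔ p) → (p ↔ p))) ↔ (¬q → (q ↔ q))) ↔ (((q → p) → ((p ↔ p) ↔ q)) ↔ ¬¬q) = 1 ↔ 1/2 = 1/2
No assignment yields a value below 1/2, so this is the minimum.

1/2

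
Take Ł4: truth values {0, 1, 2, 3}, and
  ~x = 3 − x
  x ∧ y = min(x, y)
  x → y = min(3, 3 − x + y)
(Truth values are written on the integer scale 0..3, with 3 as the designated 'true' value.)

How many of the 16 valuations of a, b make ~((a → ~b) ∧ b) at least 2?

a = 0, b = 0 ↦ 3  ≥
a = 0, b = 1 ↦ 2  ≥
a = 0, b = 2 ↦ 1  <
a = 0, b = 3 ↦ 0  <
a = 1, b = 0 ↦ 3  ≥
a = 1, b = 1 ↦ 2  ≥
a = 1, b = 2 ↦ 1  <
a = 1, b = 3 ↦ 1  <
a = 2, b = 0 ↦ 3  ≥
a = 2, b = 1 ↦ 2  ≥
a = 2, b = 2 ↦ 1  <
a = 2, b = 3 ↦ 2  ≥
a = 3, b = 0 ↦ 3  ≥
a = 3, b = 1 ↦ 2  ≥
a = 3, b = 2 ↦ 2  ≥
a = 3, b = 3 ↦ 3  ≥
So 11 of the 16 assignments meet the threshold.

11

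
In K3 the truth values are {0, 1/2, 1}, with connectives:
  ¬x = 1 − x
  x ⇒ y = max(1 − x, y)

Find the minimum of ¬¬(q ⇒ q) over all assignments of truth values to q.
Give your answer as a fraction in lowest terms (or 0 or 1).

1/2

Take q = 1/2:
q ⇒ q = 1/2 ⇒ 1/2 = 1/2
¬(q ⇒ q) = ¬1/2 = 1/2
¬¬(q ⇒ q) = ¬1/2 = 1/2
No assignment yields a value below 1/2, so this is the minimum.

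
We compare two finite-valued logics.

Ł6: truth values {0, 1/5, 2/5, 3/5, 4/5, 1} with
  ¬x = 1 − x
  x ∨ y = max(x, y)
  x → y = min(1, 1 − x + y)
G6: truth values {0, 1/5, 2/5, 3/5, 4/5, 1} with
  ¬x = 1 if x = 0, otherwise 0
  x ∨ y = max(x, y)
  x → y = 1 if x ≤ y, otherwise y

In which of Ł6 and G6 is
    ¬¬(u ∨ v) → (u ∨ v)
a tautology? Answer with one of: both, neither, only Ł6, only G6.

In Ł6: every assignment gives 1 — tautology.
In G6: at u = 0, v = 1/5 the value is 1/5 — not a tautology.

only Ł6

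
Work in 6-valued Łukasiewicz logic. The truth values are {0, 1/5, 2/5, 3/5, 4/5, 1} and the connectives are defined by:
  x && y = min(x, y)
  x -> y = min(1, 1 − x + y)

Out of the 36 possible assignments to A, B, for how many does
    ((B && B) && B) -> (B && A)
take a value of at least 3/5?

value 1: 21 assignments (counts)
value 4/5: 5 assignments (counts)
value 3/5: 4 assignments (counts)
value 2/5: 3 assignments
value 1/5: 2 assignments
value 0: 1 assignment
So 30 of the 36 assignments meet the threshold.

30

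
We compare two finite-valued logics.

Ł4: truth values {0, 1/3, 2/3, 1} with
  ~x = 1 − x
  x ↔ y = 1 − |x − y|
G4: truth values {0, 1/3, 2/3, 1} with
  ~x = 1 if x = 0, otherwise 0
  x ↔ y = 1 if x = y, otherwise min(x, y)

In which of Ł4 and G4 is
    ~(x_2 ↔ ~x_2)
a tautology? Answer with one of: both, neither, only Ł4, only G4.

only G4

In Ł4: at x_2 = 1/3 the value is 1/3 — not a tautology.
In G4: every assignment gives 1 — tautology.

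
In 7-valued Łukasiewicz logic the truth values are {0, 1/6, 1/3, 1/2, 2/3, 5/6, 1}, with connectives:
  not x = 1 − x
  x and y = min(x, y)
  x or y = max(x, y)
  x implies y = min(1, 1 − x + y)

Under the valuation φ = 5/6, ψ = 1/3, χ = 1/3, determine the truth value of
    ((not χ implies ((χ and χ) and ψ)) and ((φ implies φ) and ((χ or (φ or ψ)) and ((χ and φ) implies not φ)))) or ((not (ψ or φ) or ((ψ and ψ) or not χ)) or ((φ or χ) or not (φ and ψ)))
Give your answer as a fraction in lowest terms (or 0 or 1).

5/6

not χ = not 1/3 = 2/3
χ and χ = 1/3 and 1/3 = 1/3
(χ and χ) and ψ = 1/3 and 1/3 = 1/3
not χ implies ((χ and χ) and ψ) = 2/3 implies 1/3 = 2/3
φ implies φ = 5/6 implies 5/6 = 1
φ or ψ = 5/6 or 1/3 = 5/6
χ or (φ or ψ) = 1/3 or 5/6 = 5/6
χ and φ = 1/3 and 5/6 = 1/3
not φ = not 5/6 = 1/6
(χ and φ) implies not φ = 1/3 implies 1/6 = 5/6
(χ or (φ or ψ)) and ((χ and φ) implies not φ) = 5/6 and 5/6 = 5/6
(φ implies φ) and ((χ or (φ or ψ)) and ((χ and φ) implies not φ)) = 1 and 5/6 = 5/6
(not χ implies ((χ and χ) and ψ)) and ((φ implies φ) and ((χ or (φ or ψ)) and ((χ and φ) implies not φ))) = 2/3 and 5/6 = 2/3
ψ or φ = 1/3 or 5/6 = 5/6
not (ψ or φ) = not 5/6 = 1/6
ψ and ψ = 1/3 and 1/3 = 1/3
not χ = not 1/3 = 2/3
(ψ and ψ) or not χ = 1/3 or 2/3 = 2/3
not (ψ or φ) or ((ψ and ψ) or not χ) = 1/6 or 2/3 = 2/3
φ or χ = 5/6 or 1/3 = 5/6
φ and ψ = 5/6 and 1/3 = 1/3
not (φ and ψ) = not 1/3 = 2/3
(φ or χ) or not (φ and ψ) = 5/6 or 2/3 = 5/6
(not (ψ or φ) or ((ψ and ψ) or not χ)) or ((φ or χ) or not (φ and ψ)) = 2/3 or 5/6 = 5/6
((not χ implies ((χ and χ) and ψ)) and ((φ implies φ) and ((χ or (φ or ψ)) and ((χ and φ) implies not φ)))) or ((not (ψ or φ) or ((ψ and ψ) or not χ)) or ((φ or χ) or not (φ and ψ))) = 2/3 or 5/6 = 5/6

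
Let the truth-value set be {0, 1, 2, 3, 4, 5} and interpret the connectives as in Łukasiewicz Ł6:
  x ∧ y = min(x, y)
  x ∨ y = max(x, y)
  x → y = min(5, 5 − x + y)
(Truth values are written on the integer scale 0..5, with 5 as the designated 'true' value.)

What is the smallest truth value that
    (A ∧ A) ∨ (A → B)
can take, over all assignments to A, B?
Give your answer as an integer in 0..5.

Take A = 2, B = 0:
A ∧ A = 2 ∧ 2 = 2
A → B = 2 → 0 = 3
(A ∧ A) ∨ (A → B) = 2 ∨ 3 = 3
No assignment yields a value below 3, so this is the minimum.

3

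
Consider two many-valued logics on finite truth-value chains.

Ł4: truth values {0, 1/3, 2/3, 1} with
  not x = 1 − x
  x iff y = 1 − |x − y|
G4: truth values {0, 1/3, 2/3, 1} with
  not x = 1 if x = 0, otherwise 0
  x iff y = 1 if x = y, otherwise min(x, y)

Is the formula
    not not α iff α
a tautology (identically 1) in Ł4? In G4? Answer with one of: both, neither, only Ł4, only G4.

In Ł4: every assignment gives 1 — tautology.
In G4: at α = 1/3 the value is 1/3 — not a tautology.

only Ł4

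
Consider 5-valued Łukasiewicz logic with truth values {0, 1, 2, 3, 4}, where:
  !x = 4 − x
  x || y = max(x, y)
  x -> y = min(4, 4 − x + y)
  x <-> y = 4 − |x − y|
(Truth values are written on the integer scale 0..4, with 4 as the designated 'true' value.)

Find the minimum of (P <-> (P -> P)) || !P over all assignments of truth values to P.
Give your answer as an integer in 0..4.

Take P = 2:
P -> P = 2 -> 2 = 4
P <-> (P -> P) = 2 <-> 4 = 2
!P = !2 = 2
(P <-> (P -> P)) || !P = 2 || 2 = 2
No assignment yields a value below 2, so this is the minimum.

2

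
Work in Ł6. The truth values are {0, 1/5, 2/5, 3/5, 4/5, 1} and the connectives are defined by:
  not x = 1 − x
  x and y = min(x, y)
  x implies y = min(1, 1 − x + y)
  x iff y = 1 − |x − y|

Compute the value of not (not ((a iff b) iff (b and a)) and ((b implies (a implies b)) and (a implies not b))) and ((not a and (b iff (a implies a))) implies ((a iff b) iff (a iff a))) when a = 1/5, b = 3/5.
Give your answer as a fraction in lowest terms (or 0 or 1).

3/5

a iff b = 1/5 iff 3/5 = 3/5
b and a = 3/5 and 1/5 = 1/5
(a iff b) iff (b and a) = 3/5 iff 1/5 = 3/5
not ((a iff b) iff (b and a)) = not 3/5 = 2/5
a implies b = 1/5 implies 3/5 = 1
b implies (a implies b) = 3/5 implies 1 = 1
not b = not 3/5 = 2/5
a implies not b = 1/5 implies 2/5 = 1
(b implies (a implies b)) and (a implies not b) = 1 and 1 = 1
not ((a iff b) iff (b and a)) and ((b implies (a implies b)) and (a implies not b)) = 2/5 and 1 = 2/5
not (not ((a iff b) iff (b and a)) and ((b implies (a implies b)) and (a implies not b))) = not 2/5 = 3/5
not a = not 1/5 = 4/5
a implies a = 1/5 implies 1/5 = 1
b iff (a implies a) = 3/5 iff 1 = 3/5
not a and (b iff (a implies a)) = 4/5 and 3/5 = 3/5
a iff b = 1/5 iff 3/5 = 3/5
a iff a = 1/5 iff 1/5 = 1
(a iff b) iff (a iff a) = 3/5 iff 1 = 3/5
(not a and (b iff (a implies a))) implies ((a iff b) iff (a iff a)) = 3/5 implies 3/5 = 1
not (not ((a iff b) iff (b and a)) and ((b implies (a implies b)) and (a implies not b))) and ((not a and (b iff (a implies a))) implies ((a iff b) iff (a iff a))) = 3/5 and 1 = 3/5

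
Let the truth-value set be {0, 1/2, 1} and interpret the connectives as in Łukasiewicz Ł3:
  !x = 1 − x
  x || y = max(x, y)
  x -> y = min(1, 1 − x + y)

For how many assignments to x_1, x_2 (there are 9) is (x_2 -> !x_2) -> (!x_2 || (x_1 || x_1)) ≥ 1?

x_1 = 0, x_2 = 0 ↦ 1  ≥
x_1 = 0, x_2 = 1/2 ↦ 1/2  <
x_1 = 0, x_2 = 1 ↦ 1  ≥
x_1 = 1/2, x_2 = 0 ↦ 1  ≥
x_1 = 1/2, x_2 = 1/2 ↦ 1/2  <
x_1 = 1/2, x_2 = 1 ↦ 1  ≥
x_1 = 1, x_2 = 0 ↦ 1  ≥
x_1 = 1, x_2 = 1/2 ↦ 1  ≥
x_1 = 1, x_2 = 1 ↦ 1  ≥
So 7 of the 9 assignments meet the threshold.

7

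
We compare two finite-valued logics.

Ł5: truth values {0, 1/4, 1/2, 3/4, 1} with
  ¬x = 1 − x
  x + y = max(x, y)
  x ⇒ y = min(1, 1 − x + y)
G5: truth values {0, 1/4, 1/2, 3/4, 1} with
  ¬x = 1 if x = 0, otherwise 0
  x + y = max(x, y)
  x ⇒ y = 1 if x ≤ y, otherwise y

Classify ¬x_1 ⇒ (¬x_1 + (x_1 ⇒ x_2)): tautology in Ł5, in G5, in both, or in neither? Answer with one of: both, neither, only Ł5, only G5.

both

In Ł5: every assignment gives 1 — tautology.
In G5: every assignment gives 1 — tautology.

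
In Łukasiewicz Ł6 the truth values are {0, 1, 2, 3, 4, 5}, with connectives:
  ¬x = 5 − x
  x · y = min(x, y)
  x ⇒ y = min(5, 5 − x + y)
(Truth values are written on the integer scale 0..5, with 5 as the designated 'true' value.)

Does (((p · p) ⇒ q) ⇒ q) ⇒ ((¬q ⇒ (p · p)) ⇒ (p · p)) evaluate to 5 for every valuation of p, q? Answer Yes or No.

No

Counterexample: take p = 0, q = 3.
p · p = 0 · 0 = 0
(p · p) ⇒ q = 0 ⇒ 3 = 5
((p · p) ⇒ q) ⇒ q = 5 ⇒ 3 = 3
¬q = ¬3 = 2
p · p = 0 · 0 = 0
¬q ⇒ (p · p) = 2 ⇒ 0 = 3
p · p = 0 · 0 = 0
(¬q ⇒ (p · p)) ⇒ (p · p) = 3 ⇒ 0 = 2
(((p · p) ⇒ q) ⇒ q) ⇒ ((¬q ⇒ (p · p)) ⇒ (p · p)) = 3 ⇒ 2 = 4
This gives 4 ≠ 5.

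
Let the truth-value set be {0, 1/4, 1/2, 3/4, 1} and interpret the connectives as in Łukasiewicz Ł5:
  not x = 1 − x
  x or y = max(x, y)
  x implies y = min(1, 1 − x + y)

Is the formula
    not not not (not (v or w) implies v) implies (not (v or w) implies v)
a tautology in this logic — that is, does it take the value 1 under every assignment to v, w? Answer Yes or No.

Counterexample: take v = 0, w = 0.
v or w = 0 or 0 = 0
not (v or w) = not 0 = 1
not (v or w) implies v = 1 implies 0 = 0
not (not (v or w) implies v) = not 0 = 1
not not (not (v or w) implies v) = not 1 = 0
not not not (not (v or w) implies v) = not 0 = 1
v or w = 0 or 0 = 0
not (v or w) = not 0 = 1
not (v or w) implies v = 1 implies 0 = 0
not not not (not (v or w) implies v) implies (not (v or w) implies v) = 1 implies 0 = 0
This gives 0 ≠ 1.

No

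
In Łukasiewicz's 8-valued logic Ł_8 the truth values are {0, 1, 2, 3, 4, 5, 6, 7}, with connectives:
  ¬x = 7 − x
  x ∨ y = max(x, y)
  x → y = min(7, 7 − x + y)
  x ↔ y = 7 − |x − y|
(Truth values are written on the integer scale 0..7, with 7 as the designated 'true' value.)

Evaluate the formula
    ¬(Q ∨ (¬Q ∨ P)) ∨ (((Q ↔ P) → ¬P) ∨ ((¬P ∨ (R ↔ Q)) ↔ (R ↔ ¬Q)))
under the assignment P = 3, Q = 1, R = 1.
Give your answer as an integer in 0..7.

¬Q = ¬1 = 6
¬Q ∨ P = 6 ∨ 3 = 6
Q ∨ (¬Q ∨ P) = 1 ∨ 6 = 6
¬(Q ∨ (¬Q ∨ P)) = ¬6 = 1
Q ↔ P = 1 ↔ 3 = 5
¬P = ¬3 = 4
(Q ↔ P) → ¬P = 5 → 4 = 6
¬P = ¬3 = 4
R ↔ Q = 1 ↔ 1 = 7
¬P ∨ (R ↔ Q) = 4 ∨ 7 = 7
¬Q = ¬1 = 6
R ↔ ¬Q = 1 ↔ 6 = 2
(¬P ∨ (R ↔ Q)) ↔ (R ↔ ¬Q) = 7 ↔ 2 = 2
((Q ↔ P) → ¬P) ∨ ((¬P ∨ (R ↔ Q)) ↔ (R ↔ ¬Q)) = 6 ∨ 2 = 6
¬(Q ∨ (¬Q ∨ P)) ∨ (((Q ↔ P) → ¬P) ∨ ((¬P ∨ (R ↔ Q)) ↔ (R ↔ ¬Q))) = 1 ∨ 6 = 6

6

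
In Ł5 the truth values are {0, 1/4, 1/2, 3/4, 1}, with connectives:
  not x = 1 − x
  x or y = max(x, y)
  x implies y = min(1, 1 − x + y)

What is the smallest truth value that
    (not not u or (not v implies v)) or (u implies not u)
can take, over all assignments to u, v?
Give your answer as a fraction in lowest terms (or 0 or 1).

3/4

Take u = 3/4, v = 0:
not u = not 3/4 = 1/4
not not u = not 1/4 = 3/4
not v = not 0 = 1
not v implies v = 1 implies 0 = 0
not not u or (not v implies v) = 3/4 or 0 = 3/4
not u = not 3/4 = 1/4
u implies not u = 3/4 implies 1/4 = 1/2
(not not u or (not v implies v)) or (u implies not u) = 3/4 or 1/2 = 3/4
No assignment yields a value below 3/4, so this is the minimum.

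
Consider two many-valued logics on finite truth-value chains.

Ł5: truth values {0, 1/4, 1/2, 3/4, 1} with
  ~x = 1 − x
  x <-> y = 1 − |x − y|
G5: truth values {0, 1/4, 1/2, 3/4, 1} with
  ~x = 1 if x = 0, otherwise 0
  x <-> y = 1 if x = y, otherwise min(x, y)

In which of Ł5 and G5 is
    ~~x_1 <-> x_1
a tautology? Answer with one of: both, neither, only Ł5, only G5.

In Ł5: every assignment gives 1 — tautology.
In G5: at x_1 = 1/4 the value is 1/4 — not a tautology.

only Ł5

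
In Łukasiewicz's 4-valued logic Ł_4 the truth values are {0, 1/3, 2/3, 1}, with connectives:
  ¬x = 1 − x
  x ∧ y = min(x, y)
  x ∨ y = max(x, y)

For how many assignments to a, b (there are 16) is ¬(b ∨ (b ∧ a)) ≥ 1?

a = 0, b = 0 ↦ 1  ≥
a = 0, b = 1/3 ↦ 2/3  <
a = 0, b = 2/3 ↦ 1/3  <
a = 0, b = 1 ↦ 0  <
a = 1/3, b = 0 ↦ 1  ≥
a = 1/3, b = 1/3 ↦ 2/3  <
a = 1/3, b = 2/3 ↦ 1/3  <
a = 1/3, b = 1 ↦ 0  <
a = 2/3, b = 0 ↦ 1  ≥
a = 2/3, b = 1/3 ↦ 2/3  <
a = 2/3, b = 2/3 ↦ 1/3  <
a = 2/3, b = 1 ↦ 0  <
a = 1, b = 0 ↦ 1  ≥
a = 1, b = 1/3 ↦ 2/3  <
a = 1, b = 2/3 ↦ 1/3  <
a = 1, b = 1 ↦ 0  <
So 4 of the 16 assignments meet the threshold.

4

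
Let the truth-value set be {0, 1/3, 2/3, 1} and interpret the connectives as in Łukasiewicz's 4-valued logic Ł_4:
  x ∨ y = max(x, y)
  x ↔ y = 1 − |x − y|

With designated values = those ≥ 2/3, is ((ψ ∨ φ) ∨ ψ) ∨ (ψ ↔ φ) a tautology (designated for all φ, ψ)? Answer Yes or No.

Yes

φ = 0, ψ = 0 ↦ 1
φ = 0, ψ = 1/3 ↦ 2/3
φ = 0, ψ = 2/3 ↦ 2/3
φ = 0, ψ = 1 ↦ 1
φ = 1/3, ψ = 0 ↦ 2/3
φ = 1/3, ψ = 1/3 ↦ 1
φ = 1/3, ψ = 2/3 ↦ 2/3
φ = 1/3, ψ = 1 ↦ 1
φ = 2/3, ψ = 0 ↦ 2/3
φ = 2/3, ψ = 1/3 ↦ 2/3
φ = 2/3, ψ = 2/3 ↦ 1
φ = 2/3, ψ = 1 ↦ 1
φ = 1, ψ = 0 ↦ 1
φ = 1, ψ = 1/3 ↦ 1
φ = 1, ψ = 2/3 ↦ 1
φ = 1, ψ = 1 ↦ 1
Every assignment gives a value ≥ 2/3.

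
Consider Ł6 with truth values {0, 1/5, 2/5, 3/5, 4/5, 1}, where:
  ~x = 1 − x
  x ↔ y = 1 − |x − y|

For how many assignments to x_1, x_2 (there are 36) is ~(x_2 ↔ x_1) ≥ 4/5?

value 1: 2 assignments (counts)
value 4/5: 4 assignments (counts)
value 3/5: 6 assignments
value 2/5: 8 assignments
value 1/5: 10 assignments
value 0: 6 assignments
So 6 of the 36 assignments meet the threshold.

6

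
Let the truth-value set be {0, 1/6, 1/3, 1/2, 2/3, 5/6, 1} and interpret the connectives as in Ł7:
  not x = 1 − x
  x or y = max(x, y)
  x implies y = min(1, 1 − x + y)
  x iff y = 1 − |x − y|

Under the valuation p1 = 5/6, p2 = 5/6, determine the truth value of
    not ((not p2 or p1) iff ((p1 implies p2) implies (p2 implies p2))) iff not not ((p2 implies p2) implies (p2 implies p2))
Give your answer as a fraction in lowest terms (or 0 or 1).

1/6

not p2 = not 5/6 = 1/6
not p2 or p1 = 1/6 or 5/6 = 5/6
p1 implies p2 = 5/6 implies 5/6 = 1
p2 implies p2 = 5/6 implies 5/6 = 1
(p1 implies p2) implies (p2 implies p2) = 1 implies 1 = 1
(not p2 or p1) iff ((p1 implies p2) implies (p2 implies p2)) = 5/6 iff 1 = 5/6
not ((not p2 or p1) iff ((p1 implies p2) implies (p2 implies p2))) = not 5/6 = 1/6
p2 implies p2 = 5/6 implies 5/6 = 1
p2 implies p2 = 5/6 implies 5/6 = 1
(p2 implies p2) implies (p2 implies p2) = 1 implies 1 = 1
not ((p2 implies p2) implies (p2 implies p2)) = not 1 = 0
not not ((p2 implies p2) implies (p2 implies p2)) = not 0 = 1
not ((not p2 or p1) iff ((p1 implies p2) implies (p2 implies p2))) iff not not ((p2 implies p2) implies (p2 implies p2)) = 1/6 iff 1 = 1/6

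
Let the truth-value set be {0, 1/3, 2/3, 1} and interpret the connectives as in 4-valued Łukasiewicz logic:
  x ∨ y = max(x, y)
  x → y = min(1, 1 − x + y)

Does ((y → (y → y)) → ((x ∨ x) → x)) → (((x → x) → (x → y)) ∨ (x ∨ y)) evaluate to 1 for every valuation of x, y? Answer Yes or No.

No

Counterexample: take x = 1/3, y = 0.
y → y = 0 → 0 = 1
y → (y → y) = 0 → 1 = 1
x ∨ x = 1/3 ∨ 1/3 = 1/3
(x ∨ x) → x = 1/3 → 1/3 = 1
(y → (y → y)) → ((x ∨ x) → x) = 1 → 1 = 1
x → x = 1/3 → 1/3 = 1
x → y = 1/3 → 0 = 2/3
(x → x) → (x → y) = 1 → 2/3 = 2/3
x ∨ y = 1/3 ∨ 0 = 1/3
((x → x) → (x → y)) ∨ (x ∨ y) = 2/3 ∨ 1/3 = 2/3
((y → (y → y)) → ((x ∨ x) → x)) → (((x → x) → (x → y)) ∨ (x ∨ y)) = 1 → 2/3 = 2/3
This gives 2/3 ≠ 1.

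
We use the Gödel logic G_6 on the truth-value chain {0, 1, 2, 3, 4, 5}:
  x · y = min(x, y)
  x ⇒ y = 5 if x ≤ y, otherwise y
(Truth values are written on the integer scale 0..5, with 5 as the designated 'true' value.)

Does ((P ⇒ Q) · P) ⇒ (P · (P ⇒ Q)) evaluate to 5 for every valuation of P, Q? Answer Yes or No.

Yes

At P = 2, Q = 1, for instance:
P ⇒ Q = 2 ⇒ 1 = 1
(P ⇒ Q) · P = 1 · 2 = 1
P · (P ⇒ Q) = 2 · 1 = 1
((P ⇒ Q) · P) ⇒ (P · (P ⇒ Q)) = 1 ⇒ 1 = 5
and checking the remaining 35 assignments likewise gives ≥ 5 in every case.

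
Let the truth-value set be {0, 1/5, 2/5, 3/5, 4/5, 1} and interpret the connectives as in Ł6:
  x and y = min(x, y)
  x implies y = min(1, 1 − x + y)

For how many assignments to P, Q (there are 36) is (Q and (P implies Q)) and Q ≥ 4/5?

12

value 1: 6 assignments (counts)
value 4/5: 6 assignments (counts)
value 3/5: 6 assignments
value 2/5: 6 assignments
value 1/5: 6 assignments
value 0: 6 assignments
So 12 of the 36 assignments meet the threshold.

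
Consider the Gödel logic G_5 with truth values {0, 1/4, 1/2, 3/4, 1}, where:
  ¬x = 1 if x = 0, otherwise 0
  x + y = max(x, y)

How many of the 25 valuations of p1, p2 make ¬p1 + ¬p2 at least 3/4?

value 1: 9 assignments (counts)
value 0: 16 assignments
So 9 of the 25 assignments meet the threshold.

9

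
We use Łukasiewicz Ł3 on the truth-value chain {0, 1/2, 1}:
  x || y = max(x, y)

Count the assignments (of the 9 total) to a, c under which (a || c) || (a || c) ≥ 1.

a = 0, c = 0 ↦ 0  <
a = 0, c = 1/2 ↦ 1/2  <
a = 0, c = 1 ↦ 1  ≥
a = 1/2, c = 0 ↦ 1/2  <
a = 1/2, c = 1/2 ↦ 1/2  <
a = 1/2, c = 1 ↦ 1  ≥
a = 1, c = 0 ↦ 1  ≥
a = 1, c = 1/2 ↦ 1  ≥
a = 1, c = 1 ↦ 1  ≥
So 5 of the 9 assignments meet the threshold.

5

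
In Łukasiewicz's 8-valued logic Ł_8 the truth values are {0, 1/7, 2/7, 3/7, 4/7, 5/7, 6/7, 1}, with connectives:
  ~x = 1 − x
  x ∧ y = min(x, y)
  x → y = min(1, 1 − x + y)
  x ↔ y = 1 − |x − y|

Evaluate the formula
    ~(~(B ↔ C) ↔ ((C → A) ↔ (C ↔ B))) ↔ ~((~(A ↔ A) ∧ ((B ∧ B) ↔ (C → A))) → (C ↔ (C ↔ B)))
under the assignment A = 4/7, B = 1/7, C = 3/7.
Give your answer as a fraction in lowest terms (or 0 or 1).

B ↔ C = 1/7 ↔ 3/7 = 5/7
~(B ↔ C) = ~5/7 = 2/7
C → A = 3/7 → 4/7 = 1
C ↔ B = 3/7 ↔ 1/7 = 5/7
(C → A) ↔ (C ↔ B) = 1 ↔ 5/7 = 5/7
~(B ↔ C) ↔ ((C → A) ↔ (C ↔ B)) = 2/7 ↔ 5/7 = 4/7
~(~(B ↔ C) ↔ ((C → A) ↔ (C ↔ B))) = ~4/7 = 3/7
A ↔ A = 4/7 ↔ 4/7 = 1
~(A ↔ A) = ~1 = 0
B ∧ B = 1/7 ∧ 1/7 = 1/7
C → A = 3/7 → 4/7 = 1
(B ∧ B) ↔ (C → A) = 1/7 ↔ 1 = 1/7
~(A ↔ A) ∧ ((B ∧ B) ↔ (C → A)) = 0 ∧ 1/7 = 0
C ↔ B = 3/7 ↔ 1/7 = 5/7
C ↔ (C ↔ B) = 3/7 ↔ 5/7 = 5/7
(~(A ↔ A) ∧ ((B ∧ B) ↔ (C → A))) → (C ↔ (C ↔ B)) = 0 → 5/7 = 1
~((~(A ↔ A) ∧ ((B ∧ B) ↔ (C → A))) → (C ↔ (C ↔ B))) = ~1 = 0
~(~(B ↔ C) ↔ ((C → A) ↔ (C ↔ B))) ↔ ~((~(A ↔ A) ∧ ((B ∧ B) ↔ (C → A))) → (C ↔ (C ↔ B))) = 3/7 ↔ 0 = 4/7

4/7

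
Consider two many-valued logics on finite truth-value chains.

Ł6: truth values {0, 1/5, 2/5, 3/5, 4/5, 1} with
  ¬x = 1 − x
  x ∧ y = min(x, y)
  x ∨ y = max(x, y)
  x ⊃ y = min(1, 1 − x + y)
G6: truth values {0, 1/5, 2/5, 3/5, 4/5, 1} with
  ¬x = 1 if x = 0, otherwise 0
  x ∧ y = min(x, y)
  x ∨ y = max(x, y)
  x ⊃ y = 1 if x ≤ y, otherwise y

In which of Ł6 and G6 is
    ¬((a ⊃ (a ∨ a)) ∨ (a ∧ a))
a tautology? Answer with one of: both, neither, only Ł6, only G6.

In Ł6: at a = 0 the value is 0 — not a tautology.
In G6: at a = 0 the value is 0 — not a tautology.

neither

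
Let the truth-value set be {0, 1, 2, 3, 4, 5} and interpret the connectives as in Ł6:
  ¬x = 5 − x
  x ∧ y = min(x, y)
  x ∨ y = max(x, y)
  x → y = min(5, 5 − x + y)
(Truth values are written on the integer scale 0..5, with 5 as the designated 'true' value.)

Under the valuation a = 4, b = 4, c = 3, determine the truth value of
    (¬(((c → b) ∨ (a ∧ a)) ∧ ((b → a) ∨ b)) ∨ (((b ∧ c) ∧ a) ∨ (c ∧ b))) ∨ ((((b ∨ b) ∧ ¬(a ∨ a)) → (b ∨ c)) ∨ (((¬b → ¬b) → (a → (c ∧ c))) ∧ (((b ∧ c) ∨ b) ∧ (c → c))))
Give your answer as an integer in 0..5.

c → b = 3 → 4 = 5
a ∧ a = 4 ∧ 4 = 4
(c → b) ∨ (a ∧ a) = 5 ∨ 4 = 5
b → a = 4 → 4 = 5
(b → a) ∨ b = 5 ∨ 4 = 5
((c → b) ∨ (a ∧ a)) ∧ ((b → a) ∨ b) = 5 ∧ 5 = 5
¬(((c → b) ∨ (a ∧ a)) ∧ ((b → a) ∨ b)) = ¬5 = 0
b ∧ c = 4 ∧ 3 = 3
(b ∧ c) ∧ a = 3 ∧ 4 = 3
c ∧ b = 3 ∧ 4 = 3
((b ∧ c) ∧ a) ∨ (c ∧ b) = 3 ∨ 3 = 3
¬(((c → b) ∨ (a ∧ a)) ∧ ((b → a) ∨ b)) ∨ (((b ∧ c) ∧ a) ∨ (c ∧ b)) = 0 ∨ 3 = 3
b ∨ b = 4 ∨ 4 = 4
a ∨ a = 4 ∨ 4 = 4
¬(a ∨ a) = ¬4 = 1
(b ∨ b) ∧ ¬(a ∨ a) = 4 ∧ 1 = 1
b ∨ c = 4 ∨ 3 = 4
((b ∨ b) ∧ ¬(a ∨ a)) → (b ∨ c) = 1 → 4 = 5
¬b = ¬4 = 1
¬b = ¬4 = 1
¬b → ¬b = 1 → 1 = 5
c ∧ c = 3 ∧ 3 = 3
a → (c ∧ c) = 4 → 3 = 4
(¬b → ¬b) → (a → (c ∧ c)) = 5 → 4 = 4
b ∧ c = 4 ∧ 3 = 3
(b ∧ c) ∨ b = 3 ∨ 4 = 4
c → c = 3 → 3 = 5
((b ∧ c) ∨ b) ∧ (c → c) = 4 ∧ 5 = 4
((¬b → ¬b) → (a → (c ∧ c))) ∧ (((b ∧ c) ∨ b) ∧ (c → c)) = 4 ∧ 4 = 4
(((b ∨ b) ∧ ¬(a ∨ a)) → (b ∨ c)) ∨ (((¬b → ¬b) → (a → (c ∧ c))) ∧ (((b ∧ c) ∨ b) ∧ (c → c))) = 5 ∨ 4 = 5
(¬(((c → b) ∨ (a ∧ a)) ∧ ((b → a) ∨ b)) ∨ (((b ∧ c) ∧ a) ∨ (c ∧ b))) ∨ ((((b ∨ b) ∧ ¬(a ∨ a)) → (b ∨ c)) ∨ (((¬b → ¬b) → (a → (c ∧ c))) ∧ (((b ∧ c) ∨ b) ∧ (c → c)))) = 3 ∨ 5 = 5

5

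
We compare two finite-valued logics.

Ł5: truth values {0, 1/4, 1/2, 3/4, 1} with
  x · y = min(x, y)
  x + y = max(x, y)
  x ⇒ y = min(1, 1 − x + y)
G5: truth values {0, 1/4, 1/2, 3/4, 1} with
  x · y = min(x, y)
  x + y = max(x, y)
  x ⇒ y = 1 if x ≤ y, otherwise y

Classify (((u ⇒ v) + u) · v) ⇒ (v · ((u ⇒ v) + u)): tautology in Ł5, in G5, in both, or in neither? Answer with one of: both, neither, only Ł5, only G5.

In Ł5: every assignment gives 1 — tautology.
In G5: every assignment gives 1 — tautology.

both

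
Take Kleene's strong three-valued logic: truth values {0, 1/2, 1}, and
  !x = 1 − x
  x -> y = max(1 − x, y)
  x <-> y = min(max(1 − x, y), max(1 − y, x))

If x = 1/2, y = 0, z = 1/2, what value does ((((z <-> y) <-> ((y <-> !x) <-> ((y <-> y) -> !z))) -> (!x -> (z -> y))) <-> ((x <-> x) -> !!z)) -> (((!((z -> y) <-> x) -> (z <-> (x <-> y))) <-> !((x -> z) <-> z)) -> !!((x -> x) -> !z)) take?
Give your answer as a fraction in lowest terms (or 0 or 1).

z <-> y = 1/2 <-> 0 = 1/2
!x = !1/2 = 1/2
y <-> !x = 0 <-> 1/2 = 1/2
y <-> y = 0 <-> 0 = 1
!z = !1/2 = 1/2
(y <-> y) -> !z = 1 -> 1/2 = 1/2
(y <-> !x) <-> ((y <-> y) -> !z) = 1/2 <-> 1/2 = 1/2
(z <-> y) <-> ((y <-> !x) <-> ((y <-> y) -> !z)) = 1/2 <-> 1/2 = 1/2
!x = !1/2 = 1/2
z -> y = 1/2 -> 0 = 1/2
!x -> (z -> y) = 1/2 -> 1/2 = 1/2
((z <-> y) <-> ((y <-> !x) <-> ((y <-> y) -> !z))) -> (!x -> (z -> y)) = 1/2 -> 1/2 = 1/2
x <-> x = 1/2 <-> 1/2 = 1/2
!z = !1/2 = 1/2
!!z = !1/2 = 1/2
(x <-> x) -> !!z = 1/2 -> 1/2 = 1/2
(((z <-> y) <-> ((y <-> !x) <-> ((y <-> y) -> !z))) -> (!x -> (z -> y))) <-> ((x <-> x) -> !!z) = 1/2 <-> 1/2 = 1/2
z -> y = 1/2 -> 0 = 1/2
(z -> y) <-> x = 1/2 <-> 1/2 = 1/2
!((z -> y) <-> x) = !1/2 = 1/2
x <-> y = 1/2 <-> 0 = 1/2
z <-> (x <-> y) = 1/2 <-> 1/2 = 1/2
!((z -> y) <-> x) -> (z <-> (x <-> y)) = 1/2 -> 1/2 = 1/2
x -> z = 1/2 -> 1/2 = 1/2
(x -> z) <-> z = 1/2 <-> 1/2 = 1/2
!((x -> z) <-> z) = !1/2 = 1/2
(!((z -> y) <-> x) -> (z <-> (x <-> y))) <-> !((x -> z) <-> z) = 1/2 <-> 1/2 = 1/2
x -> x = 1/2 -> 1/2 = 1/2
!z = !1/2 = 1/2
(x -> x) -> !z = 1/2 -> 1/2 = 1/2
!((x -> x) -> !z) = !1/2 = 1/2
!!((x -> x) -> !z) = !1/2 = 1/2
((!((z -> y) <-> x) -> (z <-> (x <-> y))) <-> !((x -> z) <-> z)) -> !!((x -> x) -> !z) = 1/2 -> 1/2 = 1/2
((((z <-> y) <-> ((y <-> !x) <-> ((y <-> y) -> !z))) -> (!x -> (z -> y))) <-> ((x <-> x) -> !!z)) -> (((!((z -> y) <-> x) -> (z <-> (x <-> y))) <-> !((x -> z) <-> z)) -> !!((x -> x) -> !z)) = 1/2 -> 1/2 = 1/2

1/2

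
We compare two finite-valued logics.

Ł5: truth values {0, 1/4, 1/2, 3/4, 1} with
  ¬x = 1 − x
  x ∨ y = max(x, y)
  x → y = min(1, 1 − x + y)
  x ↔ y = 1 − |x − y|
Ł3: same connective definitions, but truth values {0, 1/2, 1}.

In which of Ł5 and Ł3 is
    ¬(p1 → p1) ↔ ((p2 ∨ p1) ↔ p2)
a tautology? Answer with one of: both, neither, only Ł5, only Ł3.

neither

In Ł5: at p1 = 0, p2 = 0 the value is 0 — not a tautology.
In Ł3: at p1 = 0, p2 = 0 the value is 0 — not a tautology.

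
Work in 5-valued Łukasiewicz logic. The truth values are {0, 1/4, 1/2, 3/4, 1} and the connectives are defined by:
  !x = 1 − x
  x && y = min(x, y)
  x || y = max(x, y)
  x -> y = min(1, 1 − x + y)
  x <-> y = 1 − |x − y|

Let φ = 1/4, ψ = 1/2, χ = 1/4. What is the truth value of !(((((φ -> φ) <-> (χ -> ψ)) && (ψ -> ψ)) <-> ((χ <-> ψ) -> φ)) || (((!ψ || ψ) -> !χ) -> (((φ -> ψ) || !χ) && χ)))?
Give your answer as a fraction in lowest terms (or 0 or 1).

1/2

φ -> φ = 1/4 -> 1/4 = 1
χ -> ψ = 1/4 -> 1/2 = 1
(φ -> φ) <-> (χ -> ψ) = 1 <-> 1 = 1
ψ -> ψ = 1/2 -> 1/2 = 1
((φ -> φ) <-> (χ -> ψ)) && (ψ -> ψ) = 1 && 1 = 1
χ <-> ψ = 1/4 <-> 1/2 = 3/4
(χ <-> ψ) -> φ = 3/4 -> 1/4 = 1/2
(((φ -> φ) <-> (χ -> ψ)) && (ψ -> ψ)) <-> ((χ <-> ψ) -> φ) = 1 <-> 1/2 = 1/2
!ψ = !1/2 = 1/2
!ψ || ψ = 1/2 || 1/2 = 1/2
!χ = !1/4 = 3/4
(!ψ || ψ) -> !χ = 1/2 -> 3/4 = 1
φ -> ψ = 1/4 -> 1/2 = 1
!χ = !1/4 = 3/4
(φ -> ψ) || !χ = 1 || 3/4 = 1
((φ -> ψ) || !χ) && χ = 1 && 1/4 = 1/4
((!ψ || ψ) -> !χ) -> (((φ -> ψ) || !χ) && χ) = 1 -> 1/4 = 1/4
((((φ -> φ) <-> (χ -> ψ)) && (ψ -> ψ)) <-> ((χ <-> ψ) -> φ)) || (((!ψ || ψ) -> !χ) -> (((φ -> ψ) || !χ) && χ)) = 1/2 || 1/4 = 1/2
!(((((φ -> φ) <-> (χ -> ψ)) && (ψ -> ψ)) <-> ((χ <-> ψ) -> φ)) || (((!ψ || ψ) -> !χ) -> (((φ -> ψ) || !χ) && χ))) = !1/2 = 1/2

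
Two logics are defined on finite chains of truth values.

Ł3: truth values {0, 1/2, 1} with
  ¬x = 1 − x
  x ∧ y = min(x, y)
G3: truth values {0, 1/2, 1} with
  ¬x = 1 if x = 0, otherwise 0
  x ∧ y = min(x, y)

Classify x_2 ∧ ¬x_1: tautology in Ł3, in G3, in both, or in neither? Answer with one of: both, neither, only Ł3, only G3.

neither

In Ł3: at x_1 = 0, x_2 = 0 the value is 0 — not a tautology.
In G3: at x_1 = 0, x_2 = 0 the value is 0 — not a tautology.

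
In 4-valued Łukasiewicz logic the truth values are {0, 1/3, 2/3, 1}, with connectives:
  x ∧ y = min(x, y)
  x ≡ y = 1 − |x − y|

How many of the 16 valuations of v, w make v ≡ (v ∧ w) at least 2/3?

13

v = 0, w = 0 ↦ 1  ≥
v = 0, w = 1/3 ↦ 1  ≥
v = 0, w = 2/3 ↦ 1  ≥
v = 0, w = 1 ↦ 1  ≥
v = 1/3, w = 0 ↦ 2/3  ≥
v = 1/3, w = 1/3 ↦ 1  ≥
v = 1/3, w = 2/3 ↦ 1  ≥
v = 1/3, w = 1 ↦ 1  ≥
v = 2/3, w = 0 ↦ 1/3  <
v = 2/3, w = 1/3 ↦ 2/3  ≥
v = 2/3, w = 2/3 ↦ 1  ≥
v = 2/3, w = 1 ↦ 1  ≥
v = 1, w = 0 ↦ 0  <
v = 1, w = 1/3 ↦ 1/3  <
v = 1, w = 2/3 ↦ 2/3  ≥
v = 1, w = 1 ↦ 1  ≥
So 13 of the 16 assignments meet the threshold.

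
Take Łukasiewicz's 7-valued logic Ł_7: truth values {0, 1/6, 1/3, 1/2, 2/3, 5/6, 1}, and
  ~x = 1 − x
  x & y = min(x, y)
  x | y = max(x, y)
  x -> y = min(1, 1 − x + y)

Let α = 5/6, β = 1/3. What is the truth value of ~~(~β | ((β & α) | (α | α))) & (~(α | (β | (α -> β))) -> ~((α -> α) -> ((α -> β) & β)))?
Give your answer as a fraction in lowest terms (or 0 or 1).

5/6

~β = ~1/3 = 2/3
β & α = 1/3 & 5/6 = 1/3
α | α = 5/6 | 5/6 = 5/6
(β & α) | (α | α) = 1/3 | 5/6 = 5/6
~β | ((β & α) | (α | α)) = 2/3 | 5/6 = 5/6
~(~β | ((β & α) | (α | α))) = ~5/6 = 1/6
~~(~β | ((β & α) | (α | α))) = ~1/6 = 5/6
α -> β = 5/6 -> 1/3 = 1/2
β | (α -> β) = 1/3 | 1/2 = 1/2
α | (β | (α -> β)) = 5/6 | 1/2 = 5/6
~(α | (β | (α -> β))) = ~5/6 = 1/6
α -> α = 5/6 -> 5/6 = 1
α -> β = 5/6 -> 1/3 = 1/2
(α -> β) & β = 1/2 & 1/3 = 1/3
(α -> α) -> ((α -> β) & β) = 1 -> 1/3 = 1/3
~((α -> α) -> ((α -> β) & β)) = ~1/3 = 2/3
~(α | (β | (α -> β))) -> ~((α -> α) -> ((α -> β) & β)) = 1/6 -> 2/3 = 1
~~(~β | ((β & α) | (α | α))) & (~(α | (β | (α -> β))) -> ~((α -> α) -> ((α -> β) & β))) = 5/6 & 1 = 5/6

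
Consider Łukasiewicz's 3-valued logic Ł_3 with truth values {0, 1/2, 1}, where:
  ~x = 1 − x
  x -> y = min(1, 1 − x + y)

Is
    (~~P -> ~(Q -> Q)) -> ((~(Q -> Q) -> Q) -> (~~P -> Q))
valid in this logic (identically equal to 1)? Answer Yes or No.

P = 0, Q = 0 ↦ 1
P = 0, Q = 1/2 ↦ 1
P = 0, Q = 1 ↦ 1
P = 1/2, Q = 0 ↦ 1
P = 1/2, Q = 1/2 ↦ 1
P = 1/2, Q = 1 ↦ 1
P = 1, Q = 0 ↦ 1
P = 1, Q = 1/2 ↦ 1
P = 1, Q = 1 ↦ 1
Every assignment gives a value ≥ 1.

Yes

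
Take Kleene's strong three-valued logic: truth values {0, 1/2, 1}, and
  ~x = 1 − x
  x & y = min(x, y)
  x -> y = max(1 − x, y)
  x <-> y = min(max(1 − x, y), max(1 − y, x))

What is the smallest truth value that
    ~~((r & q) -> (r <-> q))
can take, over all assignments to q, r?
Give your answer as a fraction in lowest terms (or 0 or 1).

1/2

Take q = 1/2, r = 1/2:
r & q = 1/2 & 1/2 = 1/2
r <-> q = 1/2 <-> 1/2 = 1/2
(r & q) -> (r <-> q) = 1/2 -> 1/2 = 1/2
~((r & q) -> (r <-> q)) = ~1/2 = 1/2
~~((r & q) -> (r <-> q)) = ~1/2 = 1/2
No assignment yields a value below 1/2, so this is the minimum.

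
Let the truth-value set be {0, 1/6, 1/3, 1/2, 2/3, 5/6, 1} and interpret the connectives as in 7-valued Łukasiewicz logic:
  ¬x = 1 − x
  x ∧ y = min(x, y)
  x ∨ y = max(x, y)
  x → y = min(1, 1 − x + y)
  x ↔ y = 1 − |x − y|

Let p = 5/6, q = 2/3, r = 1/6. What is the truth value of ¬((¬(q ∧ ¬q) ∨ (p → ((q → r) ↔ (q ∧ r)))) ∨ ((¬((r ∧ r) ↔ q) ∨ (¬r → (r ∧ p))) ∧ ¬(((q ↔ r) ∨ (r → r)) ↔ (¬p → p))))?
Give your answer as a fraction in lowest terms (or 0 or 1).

¬q = ¬2/3 = 1/3
q ∧ ¬q = 2/3 ∧ 1/3 = 1/3
¬(q ∧ ¬q) = ¬1/3 = 2/3
q → r = 2/3 → 1/6 = 1/2
q ∧ r = 2/3 ∧ 1/6 = 1/6
(q → r) ↔ (q ∧ r) = 1/2 ↔ 1/6 = 2/3
p → ((q → r) ↔ (q ∧ r)) = 5/6 → 2/3 = 5/6
¬(q ∧ ¬q) ∨ (p → ((q → r) ↔ (q ∧ r))) = 2/3 ∨ 5/6 = 5/6
r ∧ r = 1/6 ∧ 1/6 = 1/6
(r ∧ r) ↔ q = 1/6 ↔ 2/3 = 1/2
¬((r ∧ r) ↔ q) = ¬1/2 = 1/2
¬r = ¬1/6 = 5/6
r ∧ p = 1/6 ∧ 5/6 = 1/6
¬r → (r ∧ p) = 5/6 → 1/6 = 1/3
¬((r ∧ r) ↔ q) ∨ (¬r → (r ∧ p)) = 1/2 ∨ 1/3 = 1/2
q ↔ r = 2/3 ↔ 1/6 = 1/2
r → r = 1/6 → 1/6 = 1
(q ↔ r) ∨ (r → r) = 1/2 ∨ 1 = 1
¬p = ¬5/6 = 1/6
¬p → p = 1/6 → 5/6 = 1
((q ↔ r) ∨ (r → r)) ↔ (¬p → p) = 1 ↔ 1 = 1
¬(((q ↔ r) ∨ (r → r)) ↔ (¬p → p)) = ¬1 = 0
(¬((r ∧ r) ↔ q) ∨ (¬r → (r ∧ p))) ∧ ¬(((q ↔ r) ∨ (r → r)) ↔ (¬p → p)) = 1/2 ∧ 0 = 0
(¬(q ∧ ¬q) ∨ (p → ((q → r) ↔ (q ∧ r)))) ∨ ((¬((r ∧ r) ↔ q) ∨ (¬r → (r ∧ p))) ∧ ¬(((q ↔ r) ∨ (r → r)) ↔ (¬p → p))) = 5/6 ∨ 0 = 5/6
¬((¬(q ∧ ¬q) ∨ (p → ((q → r) ↔ (q ∧ r)))) ∨ ((¬((r ∧ r) ↔ q) ∨ (¬r → (r ∧ p))) ∧ ¬(((q ↔ r) ∨ (r → r)) ↔ (¬p → p)))) = ¬5/6 = 1/6

1/6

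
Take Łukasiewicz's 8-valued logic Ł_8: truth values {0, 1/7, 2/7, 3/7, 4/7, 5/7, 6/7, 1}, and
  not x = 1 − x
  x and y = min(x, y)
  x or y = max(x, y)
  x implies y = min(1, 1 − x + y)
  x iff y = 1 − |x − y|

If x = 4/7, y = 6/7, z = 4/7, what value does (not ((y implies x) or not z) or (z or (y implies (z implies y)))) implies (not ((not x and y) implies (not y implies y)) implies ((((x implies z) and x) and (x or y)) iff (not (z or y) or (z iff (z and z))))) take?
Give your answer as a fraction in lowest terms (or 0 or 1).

y implies x = 6/7 implies 4/7 = 5/7
not z = not 4/7 = 3/7
(y implies x) or not z = 5/7 or 3/7 = 5/7
not ((y implies x) or not z) = not 5/7 = 2/7
z implies y = 4/7 implies 6/7 = 1
y implies (z implies y) = 6/7 implies 1 = 1
z or (y implies (z implies y)) = 4/7 or 1 = 1
not ((y implies x) or not z) or (z or (y implies (z implies y))) = 2/7 or 1 = 1
not x = not 4/7 = 3/7
not x and y = 3/7 and 6/7 = 3/7
not y = not 6/7 = 1/7
not y implies y = 1/7 implies 6/7 = 1
(not x and y) implies (not y implies y) = 3/7 implies 1 = 1
not ((not x and y) implies (not y implies y)) = not 1 = 0
x implies z = 4/7 implies 4/7 = 1
(x implies z) and x = 1 and 4/7 = 4/7
x or y = 4/7 or 6/7 = 6/7
((x implies z) and x) and (x or y) = 4/7 and 6/7 = 4/7
z or y = 4/7 or 6/7 = 6/7
not (z or y) = not 6/7 = 1/7
z and z = 4/7 and 4/7 = 4/7
z iff (z and z) = 4/7 iff 4/7 = 1
not (z or y) or (z iff (z and z)) = 1/7 or 1 = 1
(((x implies z) and x) and (x or y)) iff (not (z or y) or (z iff (z and z))) = 4/7 iff 1 = 4/7
not ((not x and y) implies (not y implies y)) implies ((((x implies z) and x) and (x or y)) iff (not (z or y) or (z iff (z and z)))) = 0 implies 4/7 = 1
(not ((y implies x) or not z) or (z or (y implies (z implies y)))) implies (not ((not x and y) implies (not y implies y)) implies ((((x implies z) and x) and (x or y)) iff (not (z or y) or (z iff (z and z))))) = 1 implies 1 = 1

1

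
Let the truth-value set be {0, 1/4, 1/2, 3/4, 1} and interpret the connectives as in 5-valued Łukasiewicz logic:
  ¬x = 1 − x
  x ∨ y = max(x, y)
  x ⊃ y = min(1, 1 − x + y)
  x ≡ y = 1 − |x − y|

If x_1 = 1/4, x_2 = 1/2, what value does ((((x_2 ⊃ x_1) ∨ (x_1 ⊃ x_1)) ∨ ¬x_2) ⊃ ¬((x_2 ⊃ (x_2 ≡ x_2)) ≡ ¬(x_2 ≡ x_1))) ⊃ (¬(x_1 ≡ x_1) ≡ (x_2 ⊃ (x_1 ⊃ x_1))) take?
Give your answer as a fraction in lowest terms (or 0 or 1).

1/4

x_2 ⊃ x_1 = 1/2 ⊃ 1/4 = 3/4
x_1 ⊃ x_1 = 1/4 ⊃ 1/4 = 1
(x_2 ⊃ x_1) ∨ (x_1 ⊃ x_1) = 3/4 ∨ 1 = 1
¬x_2 = ¬1/2 = 1/2
((x_2 ⊃ x_1) ∨ (x_1 ⊃ x_1)) ∨ ¬x_2 = 1 ∨ 1/2 = 1
x_2 ≡ x_2 = 1/2 ≡ 1/2 = 1
x_2 ⊃ (x_2 ≡ x_2) = 1/2 ⊃ 1 = 1
x_2 ≡ x_1 = 1/2 ≡ 1/4 = 3/4
¬(x_2 ≡ x_1) = ¬3/4 = 1/4
(x_2 ⊃ (x_2 ≡ x_2)) ≡ ¬(x_2 ≡ x_1) = 1 ≡ 1/4 = 1/4
¬((x_2 ⊃ (x_2 ≡ x_2)) ≡ ¬(x_2 ≡ x_1)) = ¬1/4 = 3/4
(((x_2 ⊃ x_1) ∨ (x_1 ⊃ x_1)) ∨ ¬x_2) ⊃ ¬((x_2 ⊃ (x_2 ≡ x_2)) ≡ ¬(x_2 ≡ x_1)) = 1 ⊃ 3/4 = 3/4
x_1 ≡ x_1 = 1/4 ≡ 1/4 = 1
¬(x_1 ≡ x_1) = ¬1 = 0
x_1 ⊃ x_1 = 1/4 ⊃ 1/4 = 1
x_2 ⊃ (x_1 ⊃ x_1) = 1/2 ⊃ 1 = 1
¬(x_1 ≡ x_1) ≡ (x_2 ⊃ (x_1 ⊃ x_1)) = 0 ≡ 1 = 0
((((x_2 ⊃ x_1) ∨ (x_1 ⊃ x_1)) ∨ ¬x_2) ⊃ ¬((x_2 ⊃ (x_2 ≡ x_2)) ≡ ¬(x_2 ≡ x_1))) ⊃ (¬(x_1 ≡ x_1) ≡ (x_2 ⊃ (x_1 ⊃ x_1))) = 3/4 ⊃ 0 = 1/4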